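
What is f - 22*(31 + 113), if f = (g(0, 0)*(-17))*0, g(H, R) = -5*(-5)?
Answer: -3168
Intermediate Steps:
g(H, R) = 25
f = 0 (f = (25*(-17))*0 = -425*0 = 0)
f - 22*(31 + 113) = 0 - 22*(31 + 113) = 0 - 22*144 = 0 - 3168 = -3168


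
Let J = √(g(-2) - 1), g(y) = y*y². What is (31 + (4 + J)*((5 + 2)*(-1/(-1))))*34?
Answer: 2006 + 714*I ≈ 2006.0 + 714.0*I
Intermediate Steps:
g(y) = y³
J = 3*I (J = √((-2)³ - 1) = √(-8 - 1) = √(-9) = 3*I ≈ 3.0*I)
(31 + (4 + J)*((5 + 2)*(-1/(-1))))*34 = (31 + (4 + 3*I)*((5 + 2)*(-1/(-1))))*34 = (31 + (4 + 3*I)*(7*(-1*(-1))))*34 = (31 + (4 + 3*I)*(7*1))*34 = (31 + (4 + 3*I)*7)*34 = (31 + (28 + 21*I))*34 = (59 + 21*I)*34 = 2006 + 714*I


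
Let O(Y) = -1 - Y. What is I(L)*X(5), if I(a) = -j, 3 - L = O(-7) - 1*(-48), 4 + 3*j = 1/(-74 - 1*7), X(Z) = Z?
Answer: 1625/243 ≈ 6.6872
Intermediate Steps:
j = -325/243 (j = -4/3 + 1/(3*(-74 - 1*7)) = -4/3 + 1/(3*(-74 - 7)) = -4/3 + (⅓)/(-81) = -4/3 + (⅓)*(-1/81) = -4/3 - 1/243 = -325/243 ≈ -1.3374)
L = -51 (L = 3 - ((-1 - 1*(-7)) - 1*(-48)) = 3 - ((-1 + 7) + 48) = 3 - (6 + 48) = 3 - 1*54 = 3 - 54 = -51)
I(a) = 325/243 (I(a) = -1*(-325/243) = 325/243)
I(L)*X(5) = (325/243)*5 = 1625/243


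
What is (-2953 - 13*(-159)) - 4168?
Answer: -5054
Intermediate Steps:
(-2953 - 13*(-159)) - 4168 = (-2953 + 2067) - 4168 = -886 - 4168 = -5054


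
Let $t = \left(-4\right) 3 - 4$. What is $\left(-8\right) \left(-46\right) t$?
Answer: $-5888$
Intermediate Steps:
$t = -16$ ($t = -12 - 4 = -16$)
$\left(-8\right) \left(-46\right) t = \left(-8\right) \left(-46\right) \left(-16\right) = 368 \left(-16\right) = -5888$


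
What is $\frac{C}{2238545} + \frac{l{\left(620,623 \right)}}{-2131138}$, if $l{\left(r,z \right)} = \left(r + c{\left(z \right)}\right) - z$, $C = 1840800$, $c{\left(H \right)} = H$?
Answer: $\frac{392161093250}{477064831421} \approx 0.82203$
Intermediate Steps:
$l{\left(r,z \right)} = r$ ($l{\left(r,z \right)} = \left(r + z\right) - z = r$)
$\frac{C}{2238545} + \frac{l{\left(620,623 \right)}}{-2131138} = \frac{1840800}{2238545} + \frac{620}{-2131138} = 1840800 \cdot \frac{1}{2238545} + 620 \left(- \frac{1}{2131138}\right) = \frac{368160}{447709} - \frac{310}{1065569} = \frac{392161093250}{477064831421}$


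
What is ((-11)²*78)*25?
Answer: 235950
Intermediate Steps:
((-11)²*78)*25 = (121*78)*25 = 9438*25 = 235950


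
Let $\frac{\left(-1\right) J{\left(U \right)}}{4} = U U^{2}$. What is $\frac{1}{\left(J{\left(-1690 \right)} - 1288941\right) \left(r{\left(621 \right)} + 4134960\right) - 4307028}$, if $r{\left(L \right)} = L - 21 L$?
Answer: $\frac{1}{79589538984302832} \approx 1.2564 \cdot 10^{-17}$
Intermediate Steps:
$r{\left(L \right)} = - 20 L$
$J{\left(U \right)} = - 4 U^{3}$ ($J{\left(U \right)} = - 4 U U^{2} = - 4 U^{3}$)
$\frac{1}{\left(J{\left(-1690 \right)} - 1288941\right) \left(r{\left(621 \right)} + 4134960\right) - 4307028} = \frac{1}{\left(- 4 \left(-1690\right)^{3} - 1288941\right) \left(\left(-20\right) 621 + 4134960\right) - 4307028} = \frac{1}{\left(\left(-4\right) \left(-4826809000\right) - 1288941\right) \left(-12420 + 4134960\right) - 4307028} = \frac{1}{\left(19307236000 - 1288941\right) 4122540 - 4307028} = \frac{1}{19305947059 \cdot 4122540 - 4307028} = \frac{1}{79589538988609860 - 4307028} = \frac{1}{79589538984302832}$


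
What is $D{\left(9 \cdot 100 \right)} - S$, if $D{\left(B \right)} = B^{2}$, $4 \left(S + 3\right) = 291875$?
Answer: $\frac{2948137}{4} \approx 7.3703 \cdot 10^{5}$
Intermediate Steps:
$S = \frac{291863}{4}$ ($S = -3 + \frac{1}{4} \cdot 291875 = -3 + \frac{291875}{4} = \frac{291863}{4} \approx 72966.0$)
$D{\left(9 \cdot 100 \right)} - S = \left(9 \cdot 100\right)^{2} - \frac{291863}{4} = 900^{2} - \frac{291863}{4} = 810000 - \frac{291863}{4} = \frac{2948137}{4}$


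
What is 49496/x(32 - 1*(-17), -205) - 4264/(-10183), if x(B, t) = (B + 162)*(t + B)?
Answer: -90915986/83795907 ≈ -1.0850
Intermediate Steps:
x(B, t) = (162 + B)*(B + t)
49496/x(32 - 1*(-17), -205) - 4264/(-10183) = 49496/((32 - 1*(-17))**2 + 162*(32 - 1*(-17)) + 162*(-205) + (32 - 1*(-17))*(-205)) - 4264/(-10183) = 49496/((32 + 17)**2 + 162*(32 + 17) - 33210 + (32 + 17)*(-205)) - 4264*(-1/10183) = 49496/(49**2 + 162*49 - 33210 + 49*(-205)) + 4264/10183 = 49496/(2401 + 7938 - 33210 - 10045) + 4264/10183 = 49496/(-32916) + 4264/10183 = 49496*(-1/32916) + 4264/10183 = -12374/8229 + 4264/10183 = -90915986/83795907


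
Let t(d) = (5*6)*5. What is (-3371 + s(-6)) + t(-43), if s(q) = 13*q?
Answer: -3299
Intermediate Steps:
t(d) = 150 (t(d) = 30*5 = 150)
(-3371 + s(-6)) + t(-43) = (-3371 + 13*(-6)) + 150 = (-3371 - 78) + 150 = -3449 + 150 = -3299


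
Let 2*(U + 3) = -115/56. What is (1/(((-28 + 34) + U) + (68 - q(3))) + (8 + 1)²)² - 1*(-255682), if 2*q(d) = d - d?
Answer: 16106731997339/61418569 ≈ 2.6225e+5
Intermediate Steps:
q(d) = 0 (q(d) = (d - d)/2 = (½)*0 = 0)
U = -451/112 (U = -3 + (-115/56)/2 = -3 + (-115*1/56)/2 = -3 + (½)*(-115/56) = -3 - 115/112 = -451/112 ≈ -4.0268)
(1/(((-28 + 34) + U) + (68 - q(3))) + (8 + 1)²)² - 1*(-255682) = (1/(((-28 + 34) - 451/112) + (68 - 1*0)) + (8 + 1)²)² - 1*(-255682) = (1/((6 - 451/112) + (68 + 0)) + 9²)² + 255682 = (1/(221/112 + 68) + 81)² + 255682 = (1/(7837/112) + 81)² + 255682 = (112/7837 + 81)² + 255682 = (634909/7837)² + 255682 = 403109438281/61418569 + 255682 = 16106731997339/61418569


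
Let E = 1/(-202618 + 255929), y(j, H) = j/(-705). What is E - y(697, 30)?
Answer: 37158472/37584255 ≈ 0.98867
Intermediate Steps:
y(j, H) = -j/705 (y(j, H) = j*(-1/705) = -j/705)
E = 1/53311 ≈ 1.8758e-5
E - y(697, 30) = 1/53311 - (-1)*697/705 = 1/53311 - 1*(-697/705) = 1/53311 + 697/705 = 37158472/37584255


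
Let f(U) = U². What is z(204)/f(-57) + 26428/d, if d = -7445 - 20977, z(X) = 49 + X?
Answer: -4370767/5130171 ≈ -0.85197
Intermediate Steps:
d = -28422
z(204)/f(-57) + 26428/d = (49 + 204)/((-57)²) + 26428/(-28422) = 253/3249 + 26428*(-1/28422) = 253*(1/3249) - 13214/14211 = 253/3249 - 13214/14211 = -4370767/5130171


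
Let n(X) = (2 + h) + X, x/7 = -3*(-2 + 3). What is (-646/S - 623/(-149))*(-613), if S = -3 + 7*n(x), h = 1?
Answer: -108268673/19221 ≈ -5632.8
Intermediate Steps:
x = -21 (x = 7*(-3*(-2 + 3)) = 7*(-3*1) = 7*(-3) = -21)
n(X) = 3 + X (n(X) = (2 + 1) + X = 3 + X)
S = -129 (S = -3 + 7*(3 - 21) = -3 + 7*(-18) = -3 - 126 = -129)
(-646/S - 623/(-149))*(-613) = (-646/(-129) - 623/(-149))*(-613) = (-646*(-1/129) - 623*(-1/149))*(-613) = (646/129 + 623/149)*(-613) = (176621/19221)*(-613) = -108268673/19221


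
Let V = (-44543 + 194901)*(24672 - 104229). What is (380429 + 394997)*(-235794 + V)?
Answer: -9275853005827200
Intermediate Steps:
V = -11962031406 (V = 150358*(-79557) = -11962031406)
(380429 + 394997)*(-235794 + V) = (380429 + 394997)*(-235794 - 11962031406) = 775426*(-11962267200) = -9275853005827200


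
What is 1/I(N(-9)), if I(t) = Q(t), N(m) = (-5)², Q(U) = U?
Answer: 1/25 ≈ 0.040000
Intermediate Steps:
N(m) = 25
I(t) = t
1/I(N(-9)) = 1/25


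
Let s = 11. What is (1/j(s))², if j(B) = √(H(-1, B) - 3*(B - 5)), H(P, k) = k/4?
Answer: -4/61 ≈ -0.065574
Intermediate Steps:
H(P, k) = k/4 (H(P, k) = k*(¼) = k/4)
j(B) = √(15 - 11*B/4) (j(B) = √(B/4 - 3*(B - 5)) = √(B/4 - 3*(-5 + B)) = √(B/4 + (15 - 3*B)) = √(15 - 11*B/4))
(1/j(s))² = (1/(√(60 - 11*11)/2))² = (1/(√(60 - 121)/2))² = (1/(√(-61)/2))² = (1/((I*√61)/2))² = (1/(I*√61/2))² = (-2*I*√61/61)² = -4/61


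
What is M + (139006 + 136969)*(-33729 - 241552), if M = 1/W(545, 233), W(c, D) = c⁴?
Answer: -6702425392650974984374/88223850625 ≈ -7.5971e+10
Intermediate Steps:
M = 1/88223850625 (M = 1/(545⁴) = 1/88223850625 ≈ 1.1335e-11)
M + (139006 + 136969)*(-33729 - 241552) = 1/88223850625 + (139006 + 136969)*(-33729 - 241552) = 1/88223850625 + 275975*(-275281) = 1/88223850625 - 75970673975 = -6702425392650974984374/88223850625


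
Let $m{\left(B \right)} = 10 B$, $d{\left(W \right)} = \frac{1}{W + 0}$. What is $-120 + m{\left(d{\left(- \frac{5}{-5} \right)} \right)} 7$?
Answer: $-50$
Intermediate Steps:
$d{\left(W \right)} = \frac{1}{W}$
$-120 + m{\left(d{\left(- \frac{5}{-5} \right)} \right)} 7 = -120 + \frac{10}{\left(-5\right) \frac{1}{-5}} \cdot 7 = -120 + \frac{10}{\left(-5\right) \left(- \frac{1}{5}\right)} 7 = -120 + \frac{10}{1} \cdot 7 = -120 + 10 \cdot 1 \cdot 7 = -120 + 10 \cdot 7 = -120 + 70 = -50$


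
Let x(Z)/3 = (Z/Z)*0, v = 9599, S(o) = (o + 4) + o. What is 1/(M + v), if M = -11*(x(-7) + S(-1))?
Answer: 1/9577 ≈ 0.00010442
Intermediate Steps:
S(o) = 4 + 2*o (S(o) = (4 + o) + o = 4 + 2*o)
x(Z) = 0 (x(Z) = 3*((Z/Z)*0) = 3*(1*0) = 3*0 = 0)
M = -22 (M = -11*(0 + (4 + 2*(-1))) = -11*(0 + (4 - 2)) = -11*(0 + 2) = -11*2 = -22)
1/(M + v) = 1/(-22 + 9599) = 1/9577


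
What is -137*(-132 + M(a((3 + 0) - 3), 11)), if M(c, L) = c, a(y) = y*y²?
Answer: 18084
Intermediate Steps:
a(y) = y³
-137*(-132 + M(a((3 + 0) - 3), 11)) = -137*(-132 + ((3 + 0) - 3)³) = -137*(-132 + (3 - 3)³) = -137*(-132 + 0³) = -137*(-132 + 0) = -137*(-132) = 18084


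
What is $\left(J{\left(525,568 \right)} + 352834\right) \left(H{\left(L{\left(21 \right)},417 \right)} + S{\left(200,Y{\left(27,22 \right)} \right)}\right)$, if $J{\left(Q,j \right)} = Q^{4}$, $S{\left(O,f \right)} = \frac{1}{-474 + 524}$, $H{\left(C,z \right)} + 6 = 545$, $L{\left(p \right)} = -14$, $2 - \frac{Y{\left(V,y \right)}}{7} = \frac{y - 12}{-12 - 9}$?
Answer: $\frac{2047453818213509}{50} \approx 4.0949 \cdot 10^{13}$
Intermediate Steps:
$Y{\left(V,y \right)} = 10 + \frac{y}{3}$ ($Y{\left(V,y \right)} = 14 - 7 \frac{y - 12}{-12 - 9} = 14 - 7 \frac{-12 + y}{-21} = 14 - 7 \left(-12 + y\right) \left(- \frac{1}{21}\right) = 14 - 7 \left(\frac{4}{7} - \frac{y}{21}\right) = 14 + \left(-4 + \frac{y}{3}\right) = 10 + \frac{y}{3}$)
$H{\left(C,z \right)} = 539$ ($H{\left(C,z \right)} = -6 + 545 = 539$)
$S{\left(O,f \right)} = \frac{1}{50}$
$\left(J{\left(525,568 \right)} + 352834\right) \left(H{\left(L{\left(21 \right)},417 \right)} + S{\left(200,Y{\left(27,22 \right)} \right)}\right) = \left(525^{4} + 352834\right) \left(539 + \frac{1}{50}\right) = \left(75969140625 + 352834\right) \frac{26951}{50} = 75969493459 \cdot \frac{26951}{50} = \frac{2047453818213509}{50}$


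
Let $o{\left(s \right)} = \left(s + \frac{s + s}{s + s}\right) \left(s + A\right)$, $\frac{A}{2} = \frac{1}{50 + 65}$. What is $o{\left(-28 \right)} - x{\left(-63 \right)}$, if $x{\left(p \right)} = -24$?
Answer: $\frac{89646}{115} \approx 779.53$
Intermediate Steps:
$A = \frac{2}{115}$ ($A = \frac{2}{50 + 65} = \frac{2}{115} \approx 0.017391$)
$o{\left(s \right)} = \left(1 + s\right) \left(\frac{2}{115} + s\right)$ ($o{\left(s \right)} = \left(s + \frac{s + s}{s + s}\right) \left(s + \frac{2}{115}\right) = \left(s + \frac{2 s}{2 s}\right) \left(\frac{2}{115} + s\right) = \left(s + 2 s \frac{1}{2 s}\right) \left(\frac{2}{115} + s\right) = \left(s + 1\right) \left(\frac{2}{115} + s\right) = \left(1 + s\right) \left(\frac{2}{115} + s\right)$)
$o{\left(-28 \right)} - x{\left(-63 \right)} = \left(\frac{2}{115} + \left(-28\right)^{2} + \frac{117}{115} \left(-28\right)\right) - -24 = \left(\frac{2}{115} + 784 - \frac{3276}{115}\right) + 24 = \frac{86886}{115} + 24 = \frac{89646}{115}$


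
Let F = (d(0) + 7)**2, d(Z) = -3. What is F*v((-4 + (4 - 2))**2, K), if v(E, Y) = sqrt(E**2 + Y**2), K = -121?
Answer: 16*sqrt(14657) ≈ 1937.1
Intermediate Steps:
F = 16 (F = (-3 + 7)**2 = 4**2 = 16)
F*v((-4 + (4 - 2))**2, K) = 16*sqrt(((-4 + (4 - 2))**2)**2 + (-121)**2) = 16*sqrt(((-4 + 2)**2)**2 + 14641) = 16*sqrt(((-2)**2)**2 + 14641) = 16*sqrt(4**2 + 14641) = 16*sqrt(16 + 14641) = 16*sqrt(14657)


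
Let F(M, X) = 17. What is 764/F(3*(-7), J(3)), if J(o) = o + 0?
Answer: 764/17 ≈ 44.941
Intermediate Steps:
J(o) = o
764/F(3*(-7), J(3)) = 764/17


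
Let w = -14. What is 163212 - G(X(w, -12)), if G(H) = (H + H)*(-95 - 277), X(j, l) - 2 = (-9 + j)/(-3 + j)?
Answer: 2817012/17 ≈ 1.6571e+5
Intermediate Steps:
X(j, l) = 2 + (-9 + j)/(-3 + j)
G(H) = -744*H (G(H) = (2*H)*(-372) = -744*H)
163212 - G(X(w, -12)) = 163212 - (-744)*3*(-5 - 14)/(-3 - 14) = 163212 - (-744)*3*(-19)/(-17) = 163212 - (-744)*3*(-1/17)*(-19) = 163212 - (-744)*57/17 = 163212 - 1*(-42408/17) = 163212 + 42408/17 = 2817012/17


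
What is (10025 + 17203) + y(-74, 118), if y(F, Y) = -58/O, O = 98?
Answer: 1334143/49 ≈ 27227.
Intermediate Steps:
y(F, Y) = -29/49 (y(F, Y) = -58/98 = -58*1/98 = -29/49)
(10025 + 17203) + y(-74, 118) = (10025 + 17203) - 29/49 = 27228 - 29/49 = 1334143/49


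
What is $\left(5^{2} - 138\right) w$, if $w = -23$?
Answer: $2599$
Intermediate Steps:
$\left(5^{2} - 138\right) w = \left(5^{2} - 138\right) \left(-23\right) = \left(25 - 138\right) \left(-23\right) = \left(-113\right) \left(-23\right) = 2599$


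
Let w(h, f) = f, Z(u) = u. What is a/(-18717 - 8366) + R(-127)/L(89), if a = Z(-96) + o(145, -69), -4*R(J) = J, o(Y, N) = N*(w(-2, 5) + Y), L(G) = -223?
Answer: 5878291/24158036 ≈ 0.24333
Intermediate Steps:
o(Y, N) = N*(5 + Y)
R(J) = -J/4
a = -10446 (a = -96 - 69*(5 + 145) = -96 - 69*150 = -96 - 10350 = -10446)
a/(-18717 - 8366) + R(-127)/L(89) = -10446/(-18717 - 8366) - 1/4*(-127)/(-223) = -10446/(-27083) + (127/4)*(-1/223) = -10446*(-1/27083) - 127/892 = 10446/27083 - 127/892 = 5878291/24158036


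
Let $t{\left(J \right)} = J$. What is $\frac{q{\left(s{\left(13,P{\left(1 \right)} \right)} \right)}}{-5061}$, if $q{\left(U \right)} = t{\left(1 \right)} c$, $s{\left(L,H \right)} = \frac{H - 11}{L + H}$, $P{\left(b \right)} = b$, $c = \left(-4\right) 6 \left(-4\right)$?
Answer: $- \frac{32}{1687} \approx -0.018969$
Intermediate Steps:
$c = 96$ ($c = \left(-24\right) \left(-4\right) = 96$)
$s{\left(L,H \right)} = \frac{-11 + H}{H + L}$
$q{\left(U \right)} = 96$ ($q{\left(U \right)} = 1 \cdot 96 = 96$)
$\frac{q{\left(s{\left(13,P{\left(1 \right)} \right)} \right)}}{-5061} = \frac{96}{-5061} = 96 \left(- \frac{1}{5061}\right) = - \frac{32}{1687}$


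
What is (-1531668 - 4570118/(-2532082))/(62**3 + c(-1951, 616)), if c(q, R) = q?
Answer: -277021743047/42751853351 ≈ -6.4798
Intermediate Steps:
(-1531668 - 4570118/(-2532082))/(62**3 + c(-1951, 616)) = (-1531668 - 4570118/(-2532082))/(62**3 - 1951) = (-1531668 - 4570118*(-1/2532082))/(238328 - 1951) = (-1531668 + 326437/180863)/236377 = -277021743047/180863*1/236377 = -277021743047/42751853351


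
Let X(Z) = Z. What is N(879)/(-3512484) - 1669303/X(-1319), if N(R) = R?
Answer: 6670533469/5270724 ≈ 1265.6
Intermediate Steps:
N(879)/(-3512484) - 1669303/X(-1319) = 879/(-3512484) - 1669303/(-1319) = 879*(-1/3512484) - 1669303*(-1/1319) = -1/3996 + 1669303/1319 = 6670533469/5270724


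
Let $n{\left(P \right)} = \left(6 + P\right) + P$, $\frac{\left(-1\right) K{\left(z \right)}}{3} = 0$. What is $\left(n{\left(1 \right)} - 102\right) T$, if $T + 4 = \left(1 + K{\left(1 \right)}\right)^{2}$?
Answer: $282$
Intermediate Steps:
$K{\left(z \right)} = 0$ ($K{\left(z \right)} = \left(-3\right) 0 = 0$)
$n{\left(P \right)} = 6 + 2 P$
$T = -3$ ($T = -4 + \left(1 + 0\right)^{2} = -4 + 1^{2} = -4 + 1 = -3$)
$\left(n{\left(1 \right)} - 102\right) T = \left(\left(6 + 2 \cdot 1\right) - 102\right) \left(-3\right) = \left(\left(6 + 2\right) - 102\right) \left(-3\right) = \left(8 - 102\right) \left(-3\right) = \left(-94\right) \left(-3\right) = 282$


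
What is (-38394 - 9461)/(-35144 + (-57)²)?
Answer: 9571/6379 ≈ 1.5004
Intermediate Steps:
(-38394 - 9461)/(-35144 + (-57)²) = -47855/(-35144 + 3249) = -47855/(-31895) = -47855*(-1/31895) = 9571/6379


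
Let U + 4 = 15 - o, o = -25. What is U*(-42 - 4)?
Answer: -1656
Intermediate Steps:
U = 36 (U = -4 + (15 - 1*(-25)) = -4 + (15 + 25) = -4 + 40 = 36)
U*(-42 - 4) = 36*(-42 - 4) = 36*(-46) = -1656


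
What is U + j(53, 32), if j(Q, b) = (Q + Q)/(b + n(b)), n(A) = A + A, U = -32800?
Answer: -1574347/48 ≈ -32799.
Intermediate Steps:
n(A) = 2*A
j(Q, b) = 2*Q/(3*b) (j(Q, b) = (Q + Q)/(b + 2*b) = (2*Q)/((3*b)) = (2*Q)*(1/(3*b)) = 2*Q/(3*b))
U + j(53, 32) = -32800 + (2/3)*53/32 = -32800 + (2/3)*53*(1/32) = -32800 + 53/48 = -1574347/48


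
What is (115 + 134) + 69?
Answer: 318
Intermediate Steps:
(115 + 134) + 69 = 249 + 69 = 318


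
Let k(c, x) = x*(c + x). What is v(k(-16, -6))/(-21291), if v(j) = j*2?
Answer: -88/7097 ≈ -0.012400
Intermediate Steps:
v(j) = 2*j
v(k(-16, -6))/(-21291) = (2*(-6*(-16 - 6)))/(-21291) = (2*(-6*(-22)))*(-1/21291) = (2*132)*(-1/21291) = 264*(-1/21291) = -88/7097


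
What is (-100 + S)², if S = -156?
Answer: 65536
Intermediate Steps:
(-100 + S)² = (-100 - 156)² = (-256)² = 65536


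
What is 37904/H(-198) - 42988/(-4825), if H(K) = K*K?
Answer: 467047088/47289825 ≈ 9.8763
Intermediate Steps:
H(K) = K²
37904/H(-198) - 42988/(-4825) = 37904/((-198)²) - 42988/(-4825) = 37904/39204 - 42988*(-1/4825) = 37904*(1/39204) + 42988/4825 = 9476/9801 + 42988/4825 = 467047088/47289825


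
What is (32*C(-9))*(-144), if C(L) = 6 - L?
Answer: -69120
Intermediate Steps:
(32*C(-9))*(-144) = (32*(6 - 1*(-9)))*(-144) = (32*(6 + 9))*(-144) = (32*15)*(-144) = 480*(-144) = -69120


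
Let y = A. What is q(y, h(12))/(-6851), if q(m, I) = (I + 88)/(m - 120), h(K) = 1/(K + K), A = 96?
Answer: 2113/3946176 ≈ 0.00053545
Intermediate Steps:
y = 96
h(K) = 1/(2*K)
q(m, I) = (88 + I)/(-120 + m)
q(y, h(12))/(-6851) = ((88 + (½)/12)/(-120 + 96))/(-6851) = ((88 + (½)*(1/12))/(-24))*(-1/6851) = -(88 + 1/24)/24*(-1/6851) = -1/24*2113/24*(-1/6851) = -2113/576*(-1/6851) = 2113/3946176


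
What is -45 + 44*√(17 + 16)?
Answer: -45 + 44*√33 ≈ 207.76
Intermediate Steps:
-45 + 44*√(17 + 16) = -45 + 44*√33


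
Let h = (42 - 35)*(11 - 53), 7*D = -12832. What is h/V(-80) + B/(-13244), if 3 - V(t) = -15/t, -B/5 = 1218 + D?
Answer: -72844547/695310 ≈ -104.77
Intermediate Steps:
D = -12832/7 (D = (1/7)*(-12832) = -12832/7 ≈ -1833.1)
B = 21530/7 (B = -5*(1218 - 12832/7) = -5*(-4306/7) = 21530/7 ≈ 3075.7)
h = -294 (h = 7*(-42) = -294)
V(t) = 3 + 15/t (V(t) = 3 - (-15)/t = 3 + 15/t)
h/V(-80) + B/(-13244) = -294/(3 + 15/(-80)) + (21530/7)/(-13244) = -294/(3 + 15*(-1/80)) + (21530/7)*(-1/13244) = -294/(3 - 3/16) - 10765/46354 = -294/45/16 - 10765/46354 = -294*16/45 - 10765/46354 = -1568/15 - 10765/46354 = -72844547/695310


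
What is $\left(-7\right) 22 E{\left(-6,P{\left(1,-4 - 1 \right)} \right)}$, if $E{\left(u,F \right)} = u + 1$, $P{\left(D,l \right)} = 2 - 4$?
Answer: $770$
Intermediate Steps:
$P{\left(D,l \right)} = -2$
$E{\left(u,F \right)} = 1 + u$
$\left(-7\right) 22 E{\left(-6,P{\left(1,-4 - 1 \right)} \right)} = \left(-7\right) 22 \left(1 - 6\right) = \left(-154\right) \left(-5\right) = 770$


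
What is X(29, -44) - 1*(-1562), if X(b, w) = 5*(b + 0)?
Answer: 1707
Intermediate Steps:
X(b, w) = 5*b
X(29, -44) - 1*(-1562) = 5*29 - 1*(-1562) = 145 + 1562 = 1707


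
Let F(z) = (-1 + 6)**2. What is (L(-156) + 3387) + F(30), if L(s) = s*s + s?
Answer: 27592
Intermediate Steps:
F(z) = 25 (F(z) = 5**2 = 25)
L(s) = s + s**2 (L(s) = s**2 + s = s + s**2)
(L(-156) + 3387) + F(30) = (-156*(1 - 156) + 3387) + 25 = (-156*(-155) + 3387) + 25 = (24180 + 3387) + 25 = 27567 + 25 = 27592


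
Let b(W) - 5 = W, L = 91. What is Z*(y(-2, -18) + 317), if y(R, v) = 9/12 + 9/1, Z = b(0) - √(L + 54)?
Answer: 6535/4 - 1307*√145/4 ≈ -2300.8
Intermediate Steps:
b(W) = 5 + W
Z = 5 - √145 (Z = (5 + 0) - √(91 + 54) = 5 - √145 ≈ -7.0416)
y(R, v) = 39/4 (y(R, v) = 9*(1/12) + 9*1 = ¾ + 9 = 39/4)
Z*(y(-2, -18) + 317) = (5 - √145)*(39/4 + 317) = (5 - √145)*(1307/4) = 6535/4 - 1307*√145/4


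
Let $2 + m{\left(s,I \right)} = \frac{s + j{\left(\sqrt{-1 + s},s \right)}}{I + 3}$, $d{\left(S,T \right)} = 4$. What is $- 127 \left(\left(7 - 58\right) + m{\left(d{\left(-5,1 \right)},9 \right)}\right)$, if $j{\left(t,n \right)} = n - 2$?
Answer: $\frac{13335}{2} \approx 6667.5$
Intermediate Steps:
$j{\left(t,n \right)} = -2 + n$
$m{\left(s,I \right)} = -2 + \frac{-2 + 2 s}{3 + I}$ ($m{\left(s,I \right)} = -2 + \frac{s + \left(-2 + s\right)}{I + 3} = -2 + \frac{-2 + 2 s}{3 + I}$)
$- 127 \left(\left(7 - 58\right) + m{\left(d{\left(-5,1 \right)},9 \right)}\right) = - 127 \left(\left(7 - 58\right) + \frac{2 \left(-4 + 4 - 9\right)}{3 + 9}\right) = - 127 \left(-51 + \frac{2 \left(-4 + 4 - 9\right)}{12}\right) = - 127 \left(-51 + 2 \cdot \frac{1}{12} \left(-9\right)\right) = - 127 \left(-51 - \frac{3}{2}\right) = \left(-127\right) \left(- \frac{105}{2}\right) = \frac{13335}{2}$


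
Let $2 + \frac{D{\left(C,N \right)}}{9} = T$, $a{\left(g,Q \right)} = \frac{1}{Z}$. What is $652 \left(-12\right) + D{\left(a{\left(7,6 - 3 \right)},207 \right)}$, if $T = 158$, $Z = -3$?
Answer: $-6420$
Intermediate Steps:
$a{\left(g,Q \right)} = - \frac{1}{3}$ ($a{\left(g,Q \right)} = \frac{1}{-3} = - \frac{1}{3}$)
$D{\left(C,N \right)} = 1404$ ($D{\left(C,N \right)} = -18 + 9 \cdot 158 = -18 + 1422 = 1404$)
$652 \left(-12\right) + D{\left(a{\left(7,6 - 3 \right)},207 \right)} = 652 \left(-12\right) + 1404 = -7824 + 1404 = -6420$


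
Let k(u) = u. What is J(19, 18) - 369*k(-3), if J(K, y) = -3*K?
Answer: 1050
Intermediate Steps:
J(19, 18) - 369*k(-3) = -3*19 - 369*(-3) = -57 + 1107 = 1050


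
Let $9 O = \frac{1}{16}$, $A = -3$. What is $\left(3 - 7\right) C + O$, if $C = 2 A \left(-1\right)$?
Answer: $- \frac{3455}{144} \approx -23.993$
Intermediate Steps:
$C = 6$ ($C = 2 \left(-3\right) \left(-1\right) = \left(-6\right) \left(-1\right) = 6$)
$O = \frac{1}{144}$ ($O = \frac{1}{9 \cdot 16} = \frac{1}{9} \cdot \frac{1}{16} = \frac{1}{144} \approx 0.0069444$)
$\left(3 - 7\right) C + O = \left(3 - 7\right) 6 + \frac{1}{144} = \left(-4\right) 6 + \frac{1}{144} = -24 + \frac{1}{144} = - \frac{3455}{144}$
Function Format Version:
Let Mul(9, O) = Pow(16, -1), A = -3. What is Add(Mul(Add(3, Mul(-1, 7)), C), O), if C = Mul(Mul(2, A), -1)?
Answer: Rational(-3455, 144) ≈ -23.993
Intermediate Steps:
C = 6 (C = Mul(Mul(2, -3), -1) = Mul(-6, -1) = 6)
O = Rational(1, 144) (O = Mul(Rational(1, 9), Pow(16, -1)) = Mul(Rational(1, 9), Rational(1, 16)) = Rational(1, 144) ≈ 0.0069444)
Add(Mul(Add(3, Mul(-1, 7)), C), O) = Add(Mul(Add(3, Mul(-1, 7)), 6), Rational(1, 144)) = Add(Mul(Add(3, -7), 6), Rational(1, 144)) = Add(Mul(-4, 6), Rational(1, 144)) = Add(-24, Rational(1, 144)) = Rational(-3455, 144)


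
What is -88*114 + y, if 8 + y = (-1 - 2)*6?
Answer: -10058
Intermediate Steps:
y = -26 (y = -8 + (-1 - 2)*6 = -8 - 3*6 = -8 - 18 = -26)
-88*114 + y = -88*114 - 26 = -10032 - 26 = -10058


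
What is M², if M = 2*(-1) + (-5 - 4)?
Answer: 121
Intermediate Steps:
M = -11 (M = -2 - 9 = -11)
M² = (-11)² = 121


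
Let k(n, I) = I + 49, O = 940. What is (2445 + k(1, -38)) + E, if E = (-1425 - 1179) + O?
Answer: 792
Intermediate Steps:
k(n, I) = 49 + I
E = -1664 (E = (-1425 - 1179) + 940 = -2604 + 940 = -1664)
(2445 + k(1, -38)) + E = (2445 + (49 - 38)) - 1664 = (2445 + 11) - 1664 = 2456 - 1664 = 792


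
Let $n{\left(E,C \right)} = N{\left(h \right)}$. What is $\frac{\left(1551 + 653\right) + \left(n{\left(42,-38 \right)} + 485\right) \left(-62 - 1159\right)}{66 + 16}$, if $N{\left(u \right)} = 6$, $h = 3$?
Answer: $- \frac{597307}{82} \approx -7284.2$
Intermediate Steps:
$n{\left(E,C \right)} = 6$
$\frac{\left(1551 + 653\right) + \left(n{\left(42,-38 \right)} + 485\right) \left(-62 - 1159\right)}{66 + 16} = \frac{\left(1551 + 653\right) + \left(6 + 485\right) \left(-62 - 1159\right)}{66 + 16} = \frac{2204 + 491 \left(-1221\right)}{82} = \frac{2204 - 599511}{82} = \frac{1}{82} \left(-597307\right) = - \frac{597307}{82}$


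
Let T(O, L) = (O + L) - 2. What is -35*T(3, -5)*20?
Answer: 2800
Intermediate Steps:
T(O, L) = -2 + L + O (T(O, L) = (L + O) - 2 = -2 + L + O)
-35*T(3, -5)*20 = -35*(-2 - 5 + 3)*20 = -35*(-4)*20 = 140*20 = 2800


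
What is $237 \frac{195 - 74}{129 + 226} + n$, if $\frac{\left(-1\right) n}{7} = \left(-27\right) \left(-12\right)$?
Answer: $- \frac{776463}{355} \approx -2187.2$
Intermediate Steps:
$n = -2268$ ($n = - 7 \left(\left(-27\right) \left(-12\right)\right) = \left(-7\right) 324 = -2268$)
$237 \frac{195 - 74}{129 + 226} + n = 237 \frac{195 - 74}{129 + 226} - 2268 = 237 \cdot \frac{121}{355} - 2268 = \frac{28677}{355} - 2268 = - \frac{776463}{355}$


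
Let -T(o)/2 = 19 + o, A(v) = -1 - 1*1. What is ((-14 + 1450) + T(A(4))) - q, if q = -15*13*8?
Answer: 2962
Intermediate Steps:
A(v) = -2 (A(v) = -1 - 1 = -2)
q = -1560 (q = -195*8 = -1560)
T(o) = -38 - 2*o (T(o) = -2*(19 + o) = -38 - 2*o)
((-14 + 1450) + T(A(4))) - q = ((-14 + 1450) + (-38 - 2*(-2))) - 1*(-1560) = (1436 + (-38 + 4)) + 1560 = (1436 - 34) + 1560 = 1402 + 1560 = 2962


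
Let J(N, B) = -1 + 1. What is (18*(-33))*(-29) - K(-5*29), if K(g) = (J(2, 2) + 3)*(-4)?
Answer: 17238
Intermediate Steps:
J(N, B) = 0
K(g) = -12 (K(g) = (0 + 3)*(-4) = 3*(-4) = -12)
(18*(-33))*(-29) - K(-5*29) = (18*(-33))*(-29) - 1*(-12) = -594*(-29) + 12 = 17226 + 12 = 17238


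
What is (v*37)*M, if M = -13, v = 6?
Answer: -2886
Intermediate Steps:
(v*37)*M = (6*37)*(-13) = 222*(-13) = -2886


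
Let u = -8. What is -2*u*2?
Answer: 32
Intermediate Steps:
-2*u*2 = -2*(-8)*2 = 16*2 = 32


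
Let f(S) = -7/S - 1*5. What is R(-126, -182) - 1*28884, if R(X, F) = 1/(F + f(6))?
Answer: -32610042/1129 ≈ -28884.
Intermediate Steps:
f(S) = -5 - 7/S (f(S) = -7/S - 5 = -5 - 7/S)
R(X, F) = 1/(-37/6 + F) (R(X, F) = 1/(F + (-5 - 7/6)) = 1/(F - 37/6) = 1/(-37/6 + F))
R(-126, -182) - 1*28884 = 6/(-37 + 6*(-182)) - 1*28884 = 6/(-37 - 1092) - 28884 = 6/(-1129) - 28884 = 6*(-1/1129) - 28884 = -6/1129 - 28884 = -32610042/1129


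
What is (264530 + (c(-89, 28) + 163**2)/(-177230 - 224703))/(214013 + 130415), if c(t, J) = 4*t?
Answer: 106323310277/138436979324 ≈ 0.76803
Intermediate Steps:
(264530 + (c(-89, 28) + 163**2)/(-177230 - 224703))/(214013 + 130415) = (264530 + (4*(-89) + 163**2)/(-177230 - 224703))/(214013 + 130415) = (264530 + (-356 + 26569)/(-401933))/344428 = (264530 + 26213*(-1/401933))*(1/344428) = (264530 - 26213/401933)*(1/344428) = (106323310277/401933)*(1/344428) = 106323310277/138436979324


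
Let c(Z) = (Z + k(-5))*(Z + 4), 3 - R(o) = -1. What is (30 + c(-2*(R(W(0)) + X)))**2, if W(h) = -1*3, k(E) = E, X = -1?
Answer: 2704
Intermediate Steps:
W(h) = -3
R(o) = 4 (R(o) = 3 - 1*(-1) = 3 + 1 = 4)
c(Z) = (-5 + Z)*(4 + Z) (c(Z) = (Z - 5)*(Z + 4) = (-5 + Z)*(4 + Z))
(30 + c(-2*(R(W(0)) + X)))**2 = (30 + (-20 + (-2*(4 - 1))**2 - (-2)*(4 - 1)))**2 = (30 + (-20 + (-2*3)**2 - (-2)*3))**2 = (30 + (-20 + (-6)**2 - 1*(-6)))**2 = (30 + (-20 + 36 + 6))**2 = (30 + 22)**2 = 52**2 = 2704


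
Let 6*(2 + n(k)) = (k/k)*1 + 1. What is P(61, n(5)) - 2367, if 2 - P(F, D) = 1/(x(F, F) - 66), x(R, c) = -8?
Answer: -175009/74 ≈ -2365.0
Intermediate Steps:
n(k) = -5/3 (n(k) = -2 + ((k/k)*1 + 1)/6 = -2 + (1*1 + 1)/6 = -2 + (1 + 1)/6 = -2 + (⅙)*2 = -2 + ⅓ = -5/3)
P(F, D) = 149/74 (P(F, D) = 2 - 1/(-8 - 66) = 2 - 1/(-74) = 2 - 1*(-1/74) = 2 + 1/74 = 149/74)
P(61, n(5)) - 2367 = 149/74 - 2367 = -175009/74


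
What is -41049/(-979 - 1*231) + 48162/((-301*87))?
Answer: 338891381/10562090 ≈ 32.086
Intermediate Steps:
-41049/(-979 - 1*231) + 48162/((-301*87)) = -41049/(-979 - 231) + 48162/(-26187) = -41049/(-1210) + 48162*(-1/26187) = -41049*(-1/1210) - 16054/8729 = 41049/1210 - 16054/8729 = 338891381/10562090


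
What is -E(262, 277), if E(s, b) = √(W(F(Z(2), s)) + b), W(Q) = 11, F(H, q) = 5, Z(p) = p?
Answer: -12*√2 ≈ -16.971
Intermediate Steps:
E(s, b) = √(11 + b)
-E(262, 277) = -√(11 + 277) = -√288 = -12*√2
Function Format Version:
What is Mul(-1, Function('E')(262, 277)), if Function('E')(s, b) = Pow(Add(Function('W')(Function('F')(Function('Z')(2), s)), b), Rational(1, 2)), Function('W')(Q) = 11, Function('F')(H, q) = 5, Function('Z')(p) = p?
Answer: Mul(-12, Pow(2, Rational(1, 2))) ≈ -16.971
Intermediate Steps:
Function('E')(s, b) = Pow(Add(11, b), Rational(1, 2))
Mul(-1, Function('E')(262, 277)) = Mul(-1, Pow(Add(11, 277), Rational(1, 2))) = Mul(-1, Pow(288, Rational(1, 2))) = Mul(-1, Mul(12, Pow(2, Rational(1, 2)))) = Mul(-12, Pow(2, Rational(1, 2)))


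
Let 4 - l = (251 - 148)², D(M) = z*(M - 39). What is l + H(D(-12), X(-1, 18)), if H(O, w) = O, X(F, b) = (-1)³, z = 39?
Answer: -12594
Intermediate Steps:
X(F, b) = -1
D(M) = -1521 + 39*M (D(M) = 39*(M - 39) = 39*(-39 + M) = -1521 + 39*M)
l = -10605 (l = 4 - (251 - 148)² = 4 - 1*103² = 4 - 1*10609 = 4 - 10609 = -10605)
l + H(D(-12), X(-1, 18)) = -10605 + (-1521 + 39*(-12)) = -10605 + (-1521 - 468) = -10605 - 1989 = -12594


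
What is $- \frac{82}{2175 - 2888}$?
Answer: $\frac{82}{713} \approx 0.11501$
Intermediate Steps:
$- \frac{82}{2175 - 2888} = - \frac{82}{-713} = \left(-82\right) \left(- \frac{1}{713}\right) = \frac{82}{713}$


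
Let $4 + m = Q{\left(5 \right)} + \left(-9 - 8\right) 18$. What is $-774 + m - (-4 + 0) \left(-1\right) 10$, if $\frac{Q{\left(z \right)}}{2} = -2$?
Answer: $11786$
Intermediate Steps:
$Q{\left(z \right)} = -4$ ($Q{\left(z \right)} = 2 \left(-2\right) = -4$)
$m = -314$ ($m = -4 + \left(-4 + \left(-9 - 8\right) 18\right) = -4 - 310 = -314$)
$-774 + m - (-4 + 0) \left(-1\right) 10 = -774 - 314 - (-4 + 0) \left(-1\right) 10 = -774 - 314 \left(-1\right) \left(-4\right) \left(-1\right) 10 = -774 - 314 \cdot 4 \left(-1\right) 10 = -774 - 314 \left(\left(-4\right) 10\right) = -774 - -12560 = -774 + 12560 = 11786$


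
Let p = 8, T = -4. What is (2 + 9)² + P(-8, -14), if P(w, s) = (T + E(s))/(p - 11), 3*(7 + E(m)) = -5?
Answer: 1127/9 ≈ 125.22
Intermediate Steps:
E(m) = -26/3 (E(m) = -7 + (⅓)*(-5) = -7 - 5/3 = -26/3)
P(w, s) = 38/9 (P(w, s) = (-4 - 26/3)/(8 - 11) = -38/3/(-3) = -38/3*(-⅓) = 38/9)
(2 + 9)² + P(-8, -14) = (2 + 9)² + 38/9 = 11² + 38/9 = 121 + 38/9 = 1127/9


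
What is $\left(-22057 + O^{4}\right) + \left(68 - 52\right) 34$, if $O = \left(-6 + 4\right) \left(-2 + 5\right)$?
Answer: $-20217$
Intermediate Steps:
$O = -6$ ($O = \left(-2\right) 3 = -6$)
$\left(-22057 + O^{4}\right) + \left(68 - 52\right) 34 = \left(-22057 + \left(-6\right)^{4}\right) + \left(68 - 52\right) 34 = \left(-22057 + 1296\right) + 16 \cdot 34 = -20761 + 544 = -20217$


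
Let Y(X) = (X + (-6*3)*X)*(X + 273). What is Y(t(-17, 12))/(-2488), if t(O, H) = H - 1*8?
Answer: 4709/622 ≈ 7.5707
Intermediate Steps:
t(O, H) = -8 + H (t(O, H) = H - 8 = -8 + H)
Y(X) = -17*X*(273 + X) (Y(X) = (X - 18*X)*(273 + X) = (-17*X)*(273 + X) = -17*X*(273 + X))
Y(t(-17, 12))/(-2488) = -17*(-8 + 12)*(273 + (-8 + 12))/(-2488) = -17*4*(273 + 4)*(-1/2488) = -17*4*277*(-1/2488) = -18836*(-1/2488) = 4709/622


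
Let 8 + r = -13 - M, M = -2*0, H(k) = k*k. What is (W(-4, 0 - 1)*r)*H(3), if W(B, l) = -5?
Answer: 945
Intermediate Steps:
H(k) = k²
M = 0
r = -21 (r = -8 + (-13 - 1*0) = -8 + (-13 + 0) = -8 - 13 = -21)
(W(-4, 0 - 1)*r)*H(3) = -5*(-21)*3² = 105*9 = 945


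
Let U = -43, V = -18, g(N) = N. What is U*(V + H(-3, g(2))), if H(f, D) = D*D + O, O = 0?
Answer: 602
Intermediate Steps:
H(f, D) = D² (H(f, D) = D*D + 0 = D² + 0 = D²)
U*(V + H(-3, g(2))) = -43*(-18 + 2²) = -43*(-18 + 4) = -43*(-14) = 602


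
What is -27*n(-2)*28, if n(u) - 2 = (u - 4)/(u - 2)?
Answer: -2646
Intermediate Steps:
n(u) = 2 + (-4 + u)/(-2 + u) (n(u) = 2 + (u - 4)/(u - 2) = 2 + (-4 + u)/(-2 + u))
-27*n(-2)*28 = -27*(-8 + 3*(-2))/(-2 - 2)*28 = -27*(-8 - 6)/(-4)*28 = -(-27)*(-14)/4*28 = -27*7/2*28 = -189/2*28 = -2646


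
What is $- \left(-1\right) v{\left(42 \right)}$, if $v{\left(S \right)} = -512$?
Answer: $-512$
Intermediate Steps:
$- \left(-1\right) v{\left(42 \right)} = - \left(-1\right) \left(-512\right) = \left(-1\right) 512 = -512$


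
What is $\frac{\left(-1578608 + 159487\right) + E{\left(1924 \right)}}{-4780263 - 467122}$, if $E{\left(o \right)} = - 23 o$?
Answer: $\frac{1463373}{5247385} \approx 0.27888$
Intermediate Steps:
$\frac{\left(-1578608 + 159487\right) + E{\left(1924 \right)}}{-4780263 - 467122} = \frac{\left(-1578608 + 159487\right) - 44252}{-4780263 - 467122} = \frac{-1419121 - 44252}{-5247385} = \left(-1463373\right) \left(- \frac{1}{5247385}\right) = \frac{1463373}{5247385}$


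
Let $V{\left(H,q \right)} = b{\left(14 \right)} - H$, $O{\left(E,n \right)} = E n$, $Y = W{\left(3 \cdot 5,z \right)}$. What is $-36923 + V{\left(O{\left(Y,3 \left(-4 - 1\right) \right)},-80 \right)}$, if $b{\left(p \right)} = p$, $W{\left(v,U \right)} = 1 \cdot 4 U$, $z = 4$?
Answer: $-36669$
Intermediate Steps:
$W{\left(v,U \right)} = 4 U$
$Y = 16$ ($Y = 4 \cdot 4 = 16$)
$V{\left(H,q \right)} = 14 - H$
$-36923 + V{\left(O{\left(Y,3 \left(-4 - 1\right) \right)},-80 \right)} = -36923 - \left(-14 + 16 \cdot 3 \left(-4 - 1\right)\right) = -36923 - \left(-14 + 16 \cdot 3 \left(-5\right)\right) = -36923 - \left(-14 + 16 \left(-15\right)\right) = -36923 + \left(14 - -240\right) = -36923 + \left(14 + 240\right) = -36923 + 254 = -36669$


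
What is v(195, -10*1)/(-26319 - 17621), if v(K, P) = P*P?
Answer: -5/2197 ≈ -0.0022758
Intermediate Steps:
v(K, P) = P**2
v(195, -10*1)/(-26319 - 17621) = (-10*1)**2/(-26319 - 17621) = (-10)**2/(-43940) = 100*(-1/43940) = -5/2197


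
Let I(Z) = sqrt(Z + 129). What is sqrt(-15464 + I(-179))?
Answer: sqrt(-15464 + 5*I*sqrt(2)) ≈ 0.0284 + 124.35*I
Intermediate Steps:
I(Z) = sqrt(129 + Z)
sqrt(-15464 + I(-179)) = sqrt(-15464 + sqrt(129 - 179)) = sqrt(-15464 + sqrt(-50)) = sqrt(-15464 + 5*I*sqrt(2))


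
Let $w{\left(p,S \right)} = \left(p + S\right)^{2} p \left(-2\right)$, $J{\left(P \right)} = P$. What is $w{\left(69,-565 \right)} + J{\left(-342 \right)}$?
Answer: $-33950550$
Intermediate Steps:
$w{\left(p,S \right)} = - 2 p \left(S + p\right)^{2}$ ($w{\left(p,S \right)} = \left(S + p\right)^{2} p \left(-2\right) = p \left(S + p\right)^{2} \left(-2\right) = - 2 p \left(S + p\right)^{2}$)
$w{\left(69,-565 \right)} + J{\left(-342 \right)} = \left(-2\right) 69 \left(-565 + 69\right)^{2} - 342 = \left(-2\right) 69 \left(-496\right)^{2} - 342 = \left(-2\right) 69 \cdot 246016 - 342 = -33950208 - 342 = -33950550$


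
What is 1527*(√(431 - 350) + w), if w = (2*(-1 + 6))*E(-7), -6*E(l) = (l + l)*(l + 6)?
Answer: -21887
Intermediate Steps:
E(l) = -l*(6 + l)/3 (E(l) = -(l + l)*(l + 6)/6 = -2*l*(6 + l)/6 = -l*(6 + l)/3)
w = -70/3 (w = (2*(-1 + 6))*(-⅓*(-7)*(6 - 7)) = (2*5)*(-⅓*(-7)*(-1)) = 10*(-7/3) = -70/3 ≈ -23.333)
1527*(√(431 - 350) + w) = 1527*(√(431 - 350) - 70/3) = 1527*(√81 - 70/3) = 1527*(9 - 70/3) = 1527*(-43/3) = -21887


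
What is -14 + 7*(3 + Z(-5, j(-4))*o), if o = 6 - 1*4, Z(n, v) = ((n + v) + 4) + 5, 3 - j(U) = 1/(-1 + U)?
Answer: 539/5 ≈ 107.80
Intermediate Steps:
j(U) = 3 - 1/(-1 + U)
Z(n, v) = 9 + n + v (Z(n, v) = (4 + n + v) + 5 = 9 + n + v)
o = 2 (o = 6 - 4 = 2)
-14 + 7*(3 + Z(-5, j(-4))*o) = -14 + 7*(3 + (9 - 5 + (-4 + 3*(-4))/(-1 - 4))*2) = -14 + 7*(3 + (9 - 5 + (-4 - 12)/(-5))*2) = -14 + 7*(3 + (9 - 5 - ⅕*(-16))*2) = -14 + 7*(3 + (9 - 5 + 16/5)*2) = -14 + 7*(3 + (36/5)*2) = -14 + 7*(3 + 72/5) = -14 + 7*(87/5) = -14 + 609/5 = 539/5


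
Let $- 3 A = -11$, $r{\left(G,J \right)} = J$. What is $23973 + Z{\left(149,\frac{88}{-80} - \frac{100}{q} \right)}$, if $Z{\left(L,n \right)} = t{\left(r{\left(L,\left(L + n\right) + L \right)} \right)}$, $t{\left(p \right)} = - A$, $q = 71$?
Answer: $\frac{71908}{3} \approx 23969.0$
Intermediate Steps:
$A = \frac{11}{3}$ ($A = \left(- \frac{1}{3}\right) \left(-11\right) = \frac{11}{3} \approx 3.6667$)
$t{\left(p \right)} = - \frac{11}{3}$ ($t{\left(p \right)} = \left(-1\right) \frac{11}{3} = - \frac{11}{3}$)
$Z{\left(L,n \right)} = - \frac{11}{3}$
$23973 + Z{\left(149,\frac{88}{-80} - \frac{100}{q} \right)} = 23973 - \frac{11}{3} = \frac{71908}{3}$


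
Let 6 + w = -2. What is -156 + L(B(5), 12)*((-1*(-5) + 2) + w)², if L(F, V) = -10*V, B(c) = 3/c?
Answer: -276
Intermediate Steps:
w = -8 (w = -6 - 2 = -8)
-156 + L(B(5), 12)*((-1*(-5) + 2) + w)² = -156 + (-10*12)*((-1*(-5) + 2) - 8)² = -156 - 120*((5 + 2) - 8)² = -156 - 120*(7 - 8)² = -156 - 120*(-1)² = -156 - 120*1 = -156 - 120 = -276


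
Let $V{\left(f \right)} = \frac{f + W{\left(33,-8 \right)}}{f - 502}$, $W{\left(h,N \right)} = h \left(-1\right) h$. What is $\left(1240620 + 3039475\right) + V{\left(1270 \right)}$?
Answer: $\frac{3287113141}{768} \approx 4.2801 \cdot 10^{6}$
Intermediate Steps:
$W{\left(h,N \right)} = - h^{2}$ ($W{\left(h,N \right)} = - h h = - h^{2}$)
$V{\left(f \right)} = \frac{-1089 + f}{-502 + f}$ ($V{\left(f \right)} = \frac{f - 33^{2}}{f - 502} = \frac{f - 1089}{-502 + f} = \frac{-1089 + f}{-502 + f}$)
$\left(1240620 + 3039475\right) + V{\left(1270 \right)} = \left(1240620 + 3039475\right) + \frac{-1089 + 1270}{-502 + 1270} = 4280095 + \frac{1}{768} \cdot 181 = 4280095 + \frac{181}{768} = \frac{3287113141}{768}$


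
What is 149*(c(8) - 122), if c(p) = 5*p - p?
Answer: -13410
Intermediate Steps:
c(p) = 4*p
149*(c(8) - 122) = 149*(4*8 - 122) = 149*(32 - 122) = 149*(-90) = -13410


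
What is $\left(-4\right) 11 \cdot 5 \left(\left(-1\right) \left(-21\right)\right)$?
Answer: $-4620$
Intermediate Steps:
$\left(-4\right) 11 \cdot 5 \left(\left(-1\right) \left(-21\right)\right) = \left(-44\right) 5 \cdot 21 = \left(-220\right) 21 = -4620$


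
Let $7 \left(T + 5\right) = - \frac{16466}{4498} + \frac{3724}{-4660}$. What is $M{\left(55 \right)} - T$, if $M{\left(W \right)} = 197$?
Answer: $\frac{3716485454}{18340595} \approx 202.64$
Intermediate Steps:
$T = - \frac{103388239}{18340595}$ ($T = -5 + \frac{- \frac{16466}{4498} + \frac{3724}{-4660}}{7} = -5 + \frac{\left(-16466\right) \frac{1}{4498} + 3724 \left(- \frac{1}{4660}\right)}{7} = -5 + \frac{- \frac{8233}{2249} - \frac{931}{1165}}{7} = -5 + \frac{1}{7} \left(- \frac{11685264}{2620085}\right) = -5 - \frac{11685264}{18340595} = - \frac{103388239}{18340595} \approx -5.6371$)
$M{\left(55 \right)} - T = 197 - - \frac{103388239}{18340595} = 197 + \frac{103388239}{18340595} = \frac{3716485454}{18340595}$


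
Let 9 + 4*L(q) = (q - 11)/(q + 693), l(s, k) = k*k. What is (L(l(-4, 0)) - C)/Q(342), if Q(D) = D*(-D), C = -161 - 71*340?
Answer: -1530821/7368732 ≈ -0.20775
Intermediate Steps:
l(s, k) = k**2
L(q) = -9/4 + (-11 + q)/(4*(693 + q)) (L(q) = -9/4 + ((q - 11)/(q + 693))/4 = -9/4 + ((-11 + q)/(693 + q))/4 = -9/4 + (-11 + q)/(4*(693 + q)))
C = -24301 (C = -161 - 24140 = -24301)
Q(D) = -D**2
(L(l(-4, 0)) - C)/Q(342) = (2*(-781 - 1*0**2)/(693 + 0**2) - 1*(-24301))/((-1*342**2)) = (2*(-781 - 1*0)/(693 + 0) + 24301)/((-1*116964)) = (2*(-781 + 0)/693 + 24301)/(-116964) = (2*(1/693)*(-781) + 24301)*(-1/116964) = (-142/63 + 24301)*(-1/116964) = (1530821/63)*(-1/116964) = -1530821/7368732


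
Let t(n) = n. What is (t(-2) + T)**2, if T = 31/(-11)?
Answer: 2809/121 ≈ 23.215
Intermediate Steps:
T = -31/11 (T = 31*(-1/11) = -31/11 ≈ -2.8182)
(t(-2) + T)**2 = (-2 - 31/11)**2 = (-53/11)**2 = 2809/121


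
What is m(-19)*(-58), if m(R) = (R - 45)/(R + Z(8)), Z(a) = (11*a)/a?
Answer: -464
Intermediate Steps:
Z(a) = 11
m(R) = (-45 + R)/(11 + R) (m(R) = (R - 45)/(R + 11) = (-45 + R)/(11 + R))
m(-19)*(-58) = ((-45 - 19)/(11 - 19))*(-58) = (-64/(-8))*(-58) = -⅛*(-64)*(-58) = 8*(-58) = -464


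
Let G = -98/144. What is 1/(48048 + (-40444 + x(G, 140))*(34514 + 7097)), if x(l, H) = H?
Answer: -1/1677041696 ≈ -5.9629e-10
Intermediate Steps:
G = -49/72 (G = -98*1/144 = -49/72 ≈ -0.68056)
1/(48048 + (-40444 + x(G, 140))*(34514 + 7097)) = 1/(48048 + (-40444 + 140)*(34514 + 7097)) = 1/(48048 - 40304*41611) = 1/(48048 - 1677089744) = 1/(-1677041696) = -1/1677041696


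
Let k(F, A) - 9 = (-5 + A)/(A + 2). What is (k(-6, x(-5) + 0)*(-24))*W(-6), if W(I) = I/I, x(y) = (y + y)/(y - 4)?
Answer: -186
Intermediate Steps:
x(y) = 2*y/(-4 + y) (x(y) = (2*y)/(-4 + y) = 2*y/(-4 + y))
k(F, A) = 9 + (-5 + A)/(2 + A) (k(F, A) = 9 + (-5 + A)/(A + 2) = 9 + (-5 + A)/(2 + A))
W(I) = 1
(k(-6, x(-5) + 0)*(-24))*W(-6) = (((13 + 10*(2*(-5)/(-4 - 5) + 0))/(2 + (2*(-5)/(-4 - 5) + 0)))*(-24))*1 = (((13 + 10*(2*(-5)/(-9) + 0))/(2 + (2*(-5)/(-9) + 0)))*(-24))*1 = (((13 + 10*(2*(-5)*(-⅑) + 0))/(2 + (2*(-5)*(-⅑) + 0)))*(-24))*1 = (((13 + 10*(10/9 + 0))/(2 + (10/9 + 0)))*(-24))*1 = (((13 + 10*(10/9))/(2 + 10/9))*(-24))*1 = (((13 + 100/9)/(28/9))*(-24))*1 = (((9/28)*(217/9))*(-24))*1 = ((31/4)*(-24))*1 = -186*1 = -186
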